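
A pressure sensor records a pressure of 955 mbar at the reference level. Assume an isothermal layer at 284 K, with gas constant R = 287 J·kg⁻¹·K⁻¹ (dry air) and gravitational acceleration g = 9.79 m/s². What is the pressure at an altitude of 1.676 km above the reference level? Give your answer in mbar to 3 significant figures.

Scale height: H = RT/g = 287 × 284 / 9.79 = 8325.6 m.
Barometric formula: P = P₀ exp(−z/H).
z/H = 1676.0/8325.6 = 0.20131; exp(−0.20131) = 0.81766.
P = 955 × 0.81766 = 780.87 mbar.

P ≈ 781 mbar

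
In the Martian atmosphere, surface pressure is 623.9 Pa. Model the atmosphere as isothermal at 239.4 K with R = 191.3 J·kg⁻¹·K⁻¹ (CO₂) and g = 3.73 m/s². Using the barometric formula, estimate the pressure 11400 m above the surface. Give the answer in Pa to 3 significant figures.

P ≈ 247 Pa

Scale height: H = RT/g = 191.3 × 239.4 / 3.73 = 12278 m.
Barometric formula: P = P₀ exp(−z/H).
z/H = 11400/12278 = 0.92849; exp(−0.92849) = 0.39515.
P = 623.9 × 0.39515 = 246.53 Pa.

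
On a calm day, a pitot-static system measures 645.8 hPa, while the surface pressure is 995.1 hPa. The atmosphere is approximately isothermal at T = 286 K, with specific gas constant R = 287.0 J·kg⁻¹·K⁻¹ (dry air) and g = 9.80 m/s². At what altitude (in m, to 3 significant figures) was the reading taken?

Scale height: H = RT/g = 287.0 × 286 / 9.80 = 8375.7 m.
Invert the barometric formula: z = H ln(P₀/P).
P₀/P = 995.1/645.8 = 1.5409; ln(1.5409) = 0.43237.
z = 8375.7 × 0.43237 = 3621.4 m.

z ≈ 3620 m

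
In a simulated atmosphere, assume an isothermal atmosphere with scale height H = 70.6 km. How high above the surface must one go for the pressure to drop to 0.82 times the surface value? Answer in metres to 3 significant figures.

z ≈ 14000 m

Set P/P₀ = exp(−z/H) = 0.82, so z = −H ln(0.82).
−ln(0.82) = 0.19845; z = 70600 × 0.19845 = 14011 m.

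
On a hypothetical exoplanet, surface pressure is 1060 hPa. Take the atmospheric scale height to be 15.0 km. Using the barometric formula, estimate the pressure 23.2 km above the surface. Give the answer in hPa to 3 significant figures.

P ≈ 226 hPa

Barometric formula: P = P₀ exp(−z/H).
z/H = 23200/15000 = 1.5467; exp(−1.5467) = 0.21295.
P = 1060 × 0.21295 = 225.73 hPa.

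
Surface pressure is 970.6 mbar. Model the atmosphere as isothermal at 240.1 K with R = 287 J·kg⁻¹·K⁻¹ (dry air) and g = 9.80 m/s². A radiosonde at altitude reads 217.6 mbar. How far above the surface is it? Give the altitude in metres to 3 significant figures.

z ≈ 10500 m

Scale height: H = RT/g = 287 × 240.1 / 9.80 = 7031.5 m.
Invert the barometric formula: z = H ln(P₀/P).
P₀/P = 970.6/217.6 = 4.4605; ln(4.4605) = 1.4953.
z = 7031.5 × 1.4953 = 10514 m.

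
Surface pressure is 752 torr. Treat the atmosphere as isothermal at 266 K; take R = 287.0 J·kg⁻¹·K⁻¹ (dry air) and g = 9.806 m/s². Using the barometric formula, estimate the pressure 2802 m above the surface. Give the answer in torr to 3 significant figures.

Scale height: H = RT/g = 287.0 × 266 / 9.806 = 7785.2 m.
Barometric formula: P = P₀ exp(−z/H).
z/H = 2802.0/7785.2 = 0.35991; exp(−0.35991) = 0.69774.
P = 752 × 0.69774 = 524.70 torr.

P ≈ 525 torr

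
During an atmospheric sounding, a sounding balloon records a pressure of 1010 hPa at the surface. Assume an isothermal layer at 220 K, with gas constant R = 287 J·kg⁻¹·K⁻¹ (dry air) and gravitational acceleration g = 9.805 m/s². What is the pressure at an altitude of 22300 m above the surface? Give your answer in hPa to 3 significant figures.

P ≈ 31.7 hPa

Scale height: H = RT/g = 287 × 220 / 9.805 = 6439.6 m.
Barometric formula: P = P₀ exp(−z/H).
z/H = 22300/6439.6 = 3.4629; exp(−3.4629) = 0.031339.
P = 1010 × 0.031339 = 31.652 hPa.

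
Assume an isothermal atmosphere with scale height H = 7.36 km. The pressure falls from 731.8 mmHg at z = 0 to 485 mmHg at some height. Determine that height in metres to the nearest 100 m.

z ≈ 3000 m

Invert the barometric formula: z = H ln(P₀/P).
P₀/P = 731.8/485 = 1.5089; ln(1.5089) = 0.41138.
z = 7360.0 × 0.41138 = 3027.8 m.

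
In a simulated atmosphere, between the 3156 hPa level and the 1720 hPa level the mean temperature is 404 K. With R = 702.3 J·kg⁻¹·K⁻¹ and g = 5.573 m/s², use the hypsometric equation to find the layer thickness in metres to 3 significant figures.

Hypsometric equation: Δz = (R T̄/g) ln(P₁/P₂).
R T̄/g = 702.3 × 404 / 5.573 = 50911 m.
ln(3156/1720) = ln(1.8349) = 0.60699.
Δz = 50911 × 0.60699 = 30902 m.

Δz ≈ 30900 m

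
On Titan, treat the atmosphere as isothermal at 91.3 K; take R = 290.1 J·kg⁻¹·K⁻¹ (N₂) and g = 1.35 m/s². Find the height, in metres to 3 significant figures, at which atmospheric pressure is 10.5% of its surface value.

Scale height: H = RT/g = 290.1 × 91.3 / 1.35 = 19619 m.
Set P/P₀ = exp(−z/H) = 0.105, so z = −H ln(0.105).
−ln(0.105) = 2.2538; z = 19619 × 2.2538 = 44217 m.

z ≈ 44200 m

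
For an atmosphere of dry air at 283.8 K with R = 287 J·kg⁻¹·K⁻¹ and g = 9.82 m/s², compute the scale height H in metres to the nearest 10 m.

The scale height of an isothermal atmosphere is H = RT/g.
H = 287 × 283.8 / 9.82 = 81451/9.82 = 8294.4 m.

H ≈ 8290 m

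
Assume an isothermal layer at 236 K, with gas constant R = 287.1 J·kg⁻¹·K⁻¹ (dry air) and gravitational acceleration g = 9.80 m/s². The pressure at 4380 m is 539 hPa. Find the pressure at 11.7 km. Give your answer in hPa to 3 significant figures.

Scale height: H = RT/g = 287.1 × 236 / 9.80 = 6913.8 m.
Between two levels, P₂ = P₁ exp(−Δz/H) with Δz = z₂ − z₁.
Δz = 11700 − 4380.0 = 7320.0 m; Δz/H = 7320.0/6913.8 = 1.0588.
P₂ = 539 × exp(−1.0588) = 539 × 0.34687 = 186.96 hPa.

P ≈ 187 hPa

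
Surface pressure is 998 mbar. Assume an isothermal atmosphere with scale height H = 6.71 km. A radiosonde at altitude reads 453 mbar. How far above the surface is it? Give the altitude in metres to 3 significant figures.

z ≈ 5300 m

Invert the barometric formula: z = H ln(P₀/P).
P₀/P = 998/453 = 2.2031; ln(2.2031) = 0.78987.
z = 6710.0 × 0.78987 = 5300.0 m.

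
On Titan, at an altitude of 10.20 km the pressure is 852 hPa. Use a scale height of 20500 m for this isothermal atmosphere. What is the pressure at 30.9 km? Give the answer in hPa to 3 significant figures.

P ≈ 310 hPa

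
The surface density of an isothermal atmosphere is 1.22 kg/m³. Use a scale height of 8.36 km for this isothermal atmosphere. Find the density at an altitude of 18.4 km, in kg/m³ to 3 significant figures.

In an isothermal atmosphere, density decays like pressure: ρ = ρ₀ exp(−z/H).
z/H = 18400/8360.0 = 2.2010; exp(−2.2010) = 0.11069.
ρ = 1.22 × 0.11069 = 0.13504 kg/m³.

ρ ≈ 0.135 kg/m³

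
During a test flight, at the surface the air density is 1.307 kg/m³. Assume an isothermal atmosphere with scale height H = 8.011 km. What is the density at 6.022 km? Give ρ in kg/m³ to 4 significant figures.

ρ ≈ 0.6163 kg/m³

In an isothermal atmosphere, density decays like pressure: ρ = ρ₀ exp(−z/H).
z/H = 6022.0/8011.0 = 0.75172; exp(−0.75172) = 0.47155.
ρ = 1.307 × 0.47155 = 0.61632 kg/m³.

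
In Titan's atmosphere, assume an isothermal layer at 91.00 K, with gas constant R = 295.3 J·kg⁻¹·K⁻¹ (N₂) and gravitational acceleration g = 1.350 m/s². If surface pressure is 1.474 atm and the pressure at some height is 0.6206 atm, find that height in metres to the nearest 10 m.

z ≈ 17220 m

Scale height: H = RT/g = 295.3 × 91.00 / 1.350 = 19905 m.
Invert the barometric formula: z = H ln(P₀/P).
P₀/P = 1.474/0.6206 = 2.3751; ln(2.3751) = 0.86504.
z = 19905 × 0.86504 = 17219 m.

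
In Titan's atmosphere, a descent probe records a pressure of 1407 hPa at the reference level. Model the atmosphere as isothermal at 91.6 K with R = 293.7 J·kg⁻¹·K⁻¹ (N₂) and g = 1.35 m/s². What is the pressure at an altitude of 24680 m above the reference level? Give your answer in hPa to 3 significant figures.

Scale height: H = RT/g = 293.7 × 91.6 / 1.35 = 19928 m.
Barometric formula: P = P₀ exp(−z/H).
z/H = 24680/19928 = 1.2385; exp(−1.2385) = 0.28982.
P = 1407 × 0.28982 = 407.78 hPa.

P ≈ 408 hPa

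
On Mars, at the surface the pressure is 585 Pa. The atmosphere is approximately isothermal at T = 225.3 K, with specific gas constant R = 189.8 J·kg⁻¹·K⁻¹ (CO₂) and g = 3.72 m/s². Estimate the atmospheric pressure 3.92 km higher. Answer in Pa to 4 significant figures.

Scale height: H = RT/g = 189.8 × 225.3 / 3.72 = 11495 m.
Barometric formula: P = P₀ exp(−z/H).
z/H = 3920.0/11495 = 0.34102; exp(−0.34102) = 0.71104.
P = 585 × 0.71104 = 415.96 Pa.

P ≈ 416.0 Pa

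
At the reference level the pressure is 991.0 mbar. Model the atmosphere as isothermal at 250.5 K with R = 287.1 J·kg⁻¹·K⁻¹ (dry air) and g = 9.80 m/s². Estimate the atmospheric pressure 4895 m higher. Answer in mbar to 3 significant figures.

P ≈ 509 mbar

Scale height: H = RT/g = 287.1 × 250.5 / 9.80 = 7338.6 m.
Barometric formula: P = P₀ exp(−z/H).
z/H = 4895.0/7338.6 = 0.66702; exp(−0.66702) = 0.51324.
P = 991.0 × 0.51324 = 508.62 mbar.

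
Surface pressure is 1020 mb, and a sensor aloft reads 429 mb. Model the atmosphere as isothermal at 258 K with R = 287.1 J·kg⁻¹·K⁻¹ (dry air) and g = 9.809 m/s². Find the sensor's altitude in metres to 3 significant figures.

Scale height: H = RT/g = 287.1 × 258 / 9.809 = 7551.4 m.
Invert the barometric formula: z = H ln(P₀/P).
P₀/P = 1020/429 = 2.3776; ln(2.3776) = 0.86609.
z = 7551.4 × 0.86609 = 6540.2 m.

z ≈ 6540 m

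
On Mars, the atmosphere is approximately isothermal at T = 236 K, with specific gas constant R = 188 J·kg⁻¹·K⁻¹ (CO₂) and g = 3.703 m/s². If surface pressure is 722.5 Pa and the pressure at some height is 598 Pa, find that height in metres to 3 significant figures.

z ≈ 2270 m

Scale height: H = RT/g = 188 × 236 / 3.703 = 11982 m.
Invert the barometric formula: z = H ln(P₀/P).
P₀/P = 722.5/598 = 1.2082; ln(1.2082) = 0.18913.
z = 11982 × 0.18913 = 2266.2 m.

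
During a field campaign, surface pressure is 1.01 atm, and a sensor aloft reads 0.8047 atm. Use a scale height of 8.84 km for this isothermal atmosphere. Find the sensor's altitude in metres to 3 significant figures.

z ≈ 2010 m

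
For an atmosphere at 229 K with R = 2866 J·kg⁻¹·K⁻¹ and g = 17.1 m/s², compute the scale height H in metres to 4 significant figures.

H ≈ 38380 m

The scale height of an isothermal atmosphere is H = RT/g.
H = 2866 × 229 / 17.1 = 656310/17.1 = 38381 m.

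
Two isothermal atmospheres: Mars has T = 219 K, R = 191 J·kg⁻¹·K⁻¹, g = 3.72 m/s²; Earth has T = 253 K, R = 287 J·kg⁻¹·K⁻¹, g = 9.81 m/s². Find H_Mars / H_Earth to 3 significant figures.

H_Mars/H_Earth ≈ 1.52

H = RT/g for each body.
H_Mars = 191 × 219 / 3.72 = 11244 m.
H_Earth = 287 × 253 / 9.81 = 7401.7 m.
H_Mars/H_Earth = 11244/7401.7 = 1.5191.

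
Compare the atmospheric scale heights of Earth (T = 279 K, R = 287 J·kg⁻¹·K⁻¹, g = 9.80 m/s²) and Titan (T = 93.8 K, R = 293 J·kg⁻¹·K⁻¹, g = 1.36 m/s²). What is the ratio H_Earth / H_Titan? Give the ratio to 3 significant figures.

H_Earth/H_Titan ≈ 0.404

H = RT/g for each body.
H_Earth = 287 × 279 / 9.80 = 8170.7 m.
H_Titan = 293 × 93.8 / 1.36 = 20208 m.
H_Earth/H_Titan = 8170.7/20208 = 0.40433.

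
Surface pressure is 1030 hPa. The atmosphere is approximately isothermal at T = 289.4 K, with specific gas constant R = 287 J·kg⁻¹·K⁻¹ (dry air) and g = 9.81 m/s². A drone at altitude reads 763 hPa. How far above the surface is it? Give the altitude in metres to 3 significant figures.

z ≈ 2540 m

Scale height: H = RT/g = 287 × 289.4 / 9.81 = 8466.6 m.
Invert the barometric formula: z = H ln(P₀/P).
P₀/P = 1030/763 = 1.3499; ln(1.3499) = 0.30003.
z = 8466.6 × 0.30003 = 2540.2 m.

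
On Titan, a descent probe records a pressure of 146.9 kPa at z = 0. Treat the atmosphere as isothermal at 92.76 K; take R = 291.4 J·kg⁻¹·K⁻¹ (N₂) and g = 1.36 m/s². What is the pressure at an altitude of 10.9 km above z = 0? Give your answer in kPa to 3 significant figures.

Scale height: H = RT/g = 291.4 × 92.76 / 1.36 = 19875 m.
Barometric formula: P = P₀ exp(−z/H).
z/H = 10900/19875 = 0.54843; exp(−0.54843) = 0.57786.
P = 146.9 × 0.57786 = 84.888 kPa.

P ≈ 84.9 kPa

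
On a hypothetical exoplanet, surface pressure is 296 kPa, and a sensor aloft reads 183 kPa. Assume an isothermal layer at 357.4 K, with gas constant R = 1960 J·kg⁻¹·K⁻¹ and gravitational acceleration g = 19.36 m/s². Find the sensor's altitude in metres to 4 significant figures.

z ≈ 17400 m

Scale height: H = RT/g = 1960 × 357.4 / 19.36 = 36183 m.
Invert the barometric formula: z = H ln(P₀/P).
P₀/P = 296/183 = 1.6175; ln(1.6175) = 0.48088.
z = 36183 × 0.48088 = 17400 m.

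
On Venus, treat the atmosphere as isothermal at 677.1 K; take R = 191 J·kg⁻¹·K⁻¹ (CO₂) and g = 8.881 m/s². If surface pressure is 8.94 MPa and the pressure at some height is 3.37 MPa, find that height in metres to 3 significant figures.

z ≈ 14200 m

Scale height: H = RT/g = 191 × 677.1 / 8.881 = 14562 m.
Invert the barometric formula: z = H ln(P₀/P).
P₀/P = 8.94/3.37 = 2.6528; ln(2.6528) = 0.97562.
z = 14562 × 0.97562 = 14207 m.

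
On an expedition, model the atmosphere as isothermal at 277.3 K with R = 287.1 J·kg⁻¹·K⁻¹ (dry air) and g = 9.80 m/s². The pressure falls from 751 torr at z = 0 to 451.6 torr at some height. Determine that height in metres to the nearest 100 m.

z ≈ 4100 m

Scale height: H = RT/g = 287.1 × 277.3 / 9.80 = 8123.8 m.
Invert the barometric formula: z = H ln(P₀/P).
P₀/P = 751/451.6 = 1.6630; ln(1.6630) = 0.50862.
z = 8123.8 × 0.50862 = 4131.9 m.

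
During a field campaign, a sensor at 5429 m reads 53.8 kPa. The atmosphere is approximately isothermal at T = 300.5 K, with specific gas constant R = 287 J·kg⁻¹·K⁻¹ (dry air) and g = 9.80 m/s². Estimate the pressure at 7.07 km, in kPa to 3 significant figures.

Scale height: H = RT/g = 287 × 300.5 / 9.80 = 8800.4 m.
Between two levels, P₂ = P₁ exp(−Δz/H) with Δz = z₂ − z₁.
Δz = 7070.0 − 5429.0 = 1641.0 m; Δz/H = 1641.0/8800.4 = 0.18647.
P₂ = 53.8 × exp(−0.18647) = 53.8 × 0.82988 = 44.648 kPa.

P ≈ 44.6 kPa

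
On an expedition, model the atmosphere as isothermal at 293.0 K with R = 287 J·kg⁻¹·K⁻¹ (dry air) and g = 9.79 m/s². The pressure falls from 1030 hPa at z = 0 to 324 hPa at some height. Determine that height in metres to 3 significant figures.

z ≈ 9930 m

Scale height: H = RT/g = 287 × 293.0 / 9.79 = 8589.5 m.
Invert the barometric formula: z = H ln(P₀/P).
P₀/P = 1030/324 = 3.1790; ln(3.1790) = 1.1566.
z = 8589.5 × 1.1566 = 9934.6 m.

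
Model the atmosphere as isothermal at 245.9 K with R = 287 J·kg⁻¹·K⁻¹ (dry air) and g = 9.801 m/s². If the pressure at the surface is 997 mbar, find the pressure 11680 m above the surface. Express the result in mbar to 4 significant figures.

Scale height: H = RT/g = 287 × 245.9 / 9.801 = 7200.6 m.
Barometric formula: P = P₀ exp(−z/H).
z/H = 11680/7200.6 = 1.6221; exp(−1.6221) = 0.19748.
P = 997 × 0.19748 = 196.89 mbar.

P ≈ 196.9 mbar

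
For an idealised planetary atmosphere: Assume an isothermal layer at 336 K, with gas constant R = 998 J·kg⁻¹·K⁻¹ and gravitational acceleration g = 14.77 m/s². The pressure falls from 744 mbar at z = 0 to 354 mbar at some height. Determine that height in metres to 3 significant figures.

z ≈ 16900 m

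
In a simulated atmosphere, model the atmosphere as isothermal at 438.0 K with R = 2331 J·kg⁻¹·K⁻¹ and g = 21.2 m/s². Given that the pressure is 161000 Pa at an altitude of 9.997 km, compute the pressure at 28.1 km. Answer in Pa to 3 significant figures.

P ≈ 111000 Pa

Scale height: H = RT/g = 2331 × 438.0 / 21.2 = 48159 m.
Between two levels, P₂ = P₁ exp(−Δz/H) with Δz = z₂ − z₁.
Δz = 28100 − 9997.0 = 18103 m; Δz/H = 18103/48159 = 0.37590.
P₂ = 161000 × exp(−0.37590) = 161000 × 0.68667 = 110550 Pa.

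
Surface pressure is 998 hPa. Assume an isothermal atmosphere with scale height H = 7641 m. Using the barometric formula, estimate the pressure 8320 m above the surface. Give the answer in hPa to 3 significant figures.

P ≈ 336 hPa

Barometric formula: P = P₀ exp(−z/H).
z/H = 8320.0/7641.0 = 1.0889; exp(−1.0889) = 0.33659.
P = 998 × 0.33659 = 335.92 hPa.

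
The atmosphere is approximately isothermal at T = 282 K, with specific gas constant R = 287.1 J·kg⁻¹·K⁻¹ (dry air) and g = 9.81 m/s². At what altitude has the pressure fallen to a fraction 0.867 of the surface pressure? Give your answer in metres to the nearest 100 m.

z ≈ 1200 m

Scale height: H = RT/g = 287.1 × 282 / 9.81 = 8253.0 m.
Set P/P₀ = exp(−z/H) = 0.867, so z = −H ln(0.867).
−ln(0.867) = 0.14272; z = 8253.0 × 0.14272 = 1177.9 m.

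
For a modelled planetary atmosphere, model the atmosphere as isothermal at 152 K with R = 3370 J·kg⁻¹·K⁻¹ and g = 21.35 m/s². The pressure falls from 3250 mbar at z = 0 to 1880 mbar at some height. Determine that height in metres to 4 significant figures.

z ≈ 13130 m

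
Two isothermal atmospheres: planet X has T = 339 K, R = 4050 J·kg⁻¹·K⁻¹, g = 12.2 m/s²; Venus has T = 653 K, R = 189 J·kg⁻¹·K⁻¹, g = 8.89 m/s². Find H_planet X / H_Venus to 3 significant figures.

H_planet X/H_Venus ≈ 8.11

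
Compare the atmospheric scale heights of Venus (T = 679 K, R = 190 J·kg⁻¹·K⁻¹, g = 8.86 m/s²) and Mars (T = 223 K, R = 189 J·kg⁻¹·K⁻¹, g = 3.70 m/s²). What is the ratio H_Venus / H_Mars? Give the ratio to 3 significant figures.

H_Venus/H_Mars ≈ 1.28

H = RT/g for each body.
H_Venus = 190 × 679 / 8.86 = 14561 m.
H_Mars = 189 × 223 / 3.70 = 11391 m.
H_Venus/H_Mars = 14561/11391 = 1.2783.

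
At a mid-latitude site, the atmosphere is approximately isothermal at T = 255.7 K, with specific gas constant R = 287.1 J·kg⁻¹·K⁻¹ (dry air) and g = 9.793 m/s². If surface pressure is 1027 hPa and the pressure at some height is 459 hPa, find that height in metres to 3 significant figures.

z ≈ 6040 m

Scale height: H = RT/g = 287.1 × 255.7 / 9.793 = 7496.3 m.
Invert the barometric formula: z = H ln(P₀/P).
P₀/P = 1027/459 = 2.2375; ln(2.2375) = 0.80536.
z = 7496.3 × 0.80536 = 6037.2 m.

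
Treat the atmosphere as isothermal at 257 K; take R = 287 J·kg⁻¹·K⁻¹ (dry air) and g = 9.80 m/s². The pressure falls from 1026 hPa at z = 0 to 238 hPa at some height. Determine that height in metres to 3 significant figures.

z ≈ 11000 m

Scale height: H = RT/g = 287 × 257 / 9.80 = 7526.4 m.
Invert the barometric formula: z = H ln(P₀/P).
P₀/P = 1026/238 = 4.3109; ln(4.3109) = 1.4611.
z = 7526.4 × 1.4611 = 10997 m.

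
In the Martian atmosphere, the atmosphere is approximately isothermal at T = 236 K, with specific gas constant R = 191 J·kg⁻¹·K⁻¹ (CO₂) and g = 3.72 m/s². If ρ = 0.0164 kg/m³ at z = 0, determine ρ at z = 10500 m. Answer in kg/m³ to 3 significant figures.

Scale height: H = RT/g = 191 × 236 / 3.72 = 12117 m.
In an isothermal atmosphere, density decays like pressure: ρ = ρ₀ exp(−z/H).
z/H = 10500/12117 = 0.86655; exp(−0.86655) = 0.42040.
ρ = 0.0164 × 0.42040 = 0.0068946 kg/m³.

ρ ≈ 0.00689 kg/m³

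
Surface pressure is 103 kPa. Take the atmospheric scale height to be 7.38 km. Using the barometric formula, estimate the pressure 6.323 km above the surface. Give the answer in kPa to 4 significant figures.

P ≈ 43.73 kPa

Barometric formula: P = P₀ exp(−z/H).
z/H = 6323.0/7380.0 = 0.85678; exp(−0.85678) = 0.42453.
P = 103 × 0.42453 = 43.727 kPa.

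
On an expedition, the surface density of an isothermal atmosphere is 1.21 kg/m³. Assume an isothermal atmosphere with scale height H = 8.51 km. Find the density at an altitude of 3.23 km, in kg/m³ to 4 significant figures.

In an isothermal atmosphere, density decays like pressure: ρ = ρ₀ exp(−z/H).
z/H = 3230.0/8510.0 = 0.37955; exp(−0.37955) = 0.68417.
ρ = 1.21 × 0.68417 = 0.82785 kg/m³.

ρ ≈ 0.8278 kg/m³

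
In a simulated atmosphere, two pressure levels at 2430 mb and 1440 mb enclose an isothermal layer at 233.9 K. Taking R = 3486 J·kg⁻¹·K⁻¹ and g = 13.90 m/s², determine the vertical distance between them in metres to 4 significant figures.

Δz ≈ 30690 m

Hypsometric equation: Δz = (R T̄/g) ln(P₁/P₂).
R T̄/g = 3486 × 233.9 / 13.90 = 58660 m.
ln(2430/1440) = ln(1.6875) = 0.52325.
Δz = 58660 × 0.52325 = 30694 m.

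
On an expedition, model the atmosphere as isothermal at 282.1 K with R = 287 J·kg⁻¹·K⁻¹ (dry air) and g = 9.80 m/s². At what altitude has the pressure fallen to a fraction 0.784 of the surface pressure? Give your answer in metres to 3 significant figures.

z ≈ 2010 m

Scale height: H = RT/g = 287 × 282.1 / 9.80 = 8261.5 m.
Set P/P₀ = exp(−z/H) = 0.784, so z = −H ln(0.784).
−ln(0.784) = 0.24335; z = 8261.5 × 0.24335 = 2010.4 m.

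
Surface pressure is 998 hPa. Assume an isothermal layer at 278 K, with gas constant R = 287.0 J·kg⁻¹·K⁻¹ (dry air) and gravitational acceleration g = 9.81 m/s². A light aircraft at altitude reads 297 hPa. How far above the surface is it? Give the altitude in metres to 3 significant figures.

Scale height: H = RT/g = 287.0 × 278 / 9.81 = 8133.1 m.
Invert the barometric formula: z = H ln(P₀/P).
P₀/P = 998/297 = 3.3603; ln(3.3603) = 1.2120.
z = 8133.1 × 1.2120 = 9857.3 m.

z ≈ 9860 m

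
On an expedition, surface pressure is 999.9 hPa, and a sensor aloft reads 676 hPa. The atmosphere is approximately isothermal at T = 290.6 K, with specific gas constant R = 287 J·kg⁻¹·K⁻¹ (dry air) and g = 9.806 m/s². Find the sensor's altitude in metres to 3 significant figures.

z ≈ 3330 m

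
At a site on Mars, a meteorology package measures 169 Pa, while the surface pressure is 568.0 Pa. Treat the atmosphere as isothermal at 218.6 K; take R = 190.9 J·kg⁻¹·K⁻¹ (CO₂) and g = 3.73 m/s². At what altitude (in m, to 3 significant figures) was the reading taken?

z ≈ 13600 m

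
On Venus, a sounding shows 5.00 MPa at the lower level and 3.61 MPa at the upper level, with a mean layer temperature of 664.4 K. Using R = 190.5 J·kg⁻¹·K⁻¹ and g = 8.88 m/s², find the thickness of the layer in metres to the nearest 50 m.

Hypsometric equation: Δz = (R T̄/g) ln(P₁/P₂).
R T̄/g = 190.5 × 664.4 / 8.88 = 14253 m.
ln(5.00/3.61) = ln(1.3850) = 0.32570.
Δz = 14253 × 0.32570 = 4642.2 m.

Δz ≈ 4650 m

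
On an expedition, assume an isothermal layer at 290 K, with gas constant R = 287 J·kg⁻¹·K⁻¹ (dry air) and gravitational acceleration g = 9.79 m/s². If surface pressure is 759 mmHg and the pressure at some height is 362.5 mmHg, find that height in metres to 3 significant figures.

Scale height: H = RT/g = 287 × 290 / 9.79 = 8501.5 m.
Invert the barometric formula: z = H ln(P₀/P).
P₀/P = 759/362.5 = 2.0938; ln(2.0938) = 0.73898.
z = 8501.5 × 0.73898 = 6282.4 m.

z ≈ 6280 m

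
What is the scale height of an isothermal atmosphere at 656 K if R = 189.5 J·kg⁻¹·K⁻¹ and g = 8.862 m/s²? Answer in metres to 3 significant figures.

H ≈ 14000 m

The scale height of an isothermal atmosphere is H = RT/g.
H = 189.5 × 656 / 8.862 = 124310/8.862 = 14027 m.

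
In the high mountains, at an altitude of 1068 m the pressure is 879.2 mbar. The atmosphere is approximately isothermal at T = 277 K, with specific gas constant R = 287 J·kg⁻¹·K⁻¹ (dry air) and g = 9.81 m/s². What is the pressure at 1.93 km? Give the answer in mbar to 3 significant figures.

P ≈ 790 mbar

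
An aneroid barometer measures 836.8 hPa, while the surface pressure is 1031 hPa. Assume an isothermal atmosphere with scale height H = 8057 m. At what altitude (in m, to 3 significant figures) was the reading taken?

z ≈ 1680 m

Invert the barometric formula: z = H ln(P₀/P).
P₀/P = 1031/836.8 = 1.2321; ln(1.2321) = 0.20872.
z = 8057.0 × 0.20872 = 1681.7 m.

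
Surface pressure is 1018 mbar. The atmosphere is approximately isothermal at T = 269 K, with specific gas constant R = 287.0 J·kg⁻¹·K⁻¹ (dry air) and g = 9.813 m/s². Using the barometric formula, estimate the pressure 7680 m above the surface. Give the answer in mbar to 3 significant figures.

Scale height: H = RT/g = 287.0 × 269 / 9.813 = 7867.4 m.
Barometric formula: P = P₀ exp(−z/H).
z/H = 7680.0/7867.4 = 0.97618; exp(−0.97618) = 0.37675.
P = 1018 × 0.37675 = 383.53 mbar.

P ≈ 384 mbar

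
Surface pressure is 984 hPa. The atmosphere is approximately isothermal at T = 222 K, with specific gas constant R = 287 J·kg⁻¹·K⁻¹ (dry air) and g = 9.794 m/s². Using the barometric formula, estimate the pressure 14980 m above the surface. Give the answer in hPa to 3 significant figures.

P ≈ 98.4 hPa

Scale height: H = RT/g = 287 × 222 / 9.794 = 6505.4 m.
Barometric formula: P = P₀ exp(−z/H).
z/H = 14980/6505.4 = 2.3027; exp(−2.3027) = 0.099989.
P = 984 × 0.099989 = 98.389 hPa.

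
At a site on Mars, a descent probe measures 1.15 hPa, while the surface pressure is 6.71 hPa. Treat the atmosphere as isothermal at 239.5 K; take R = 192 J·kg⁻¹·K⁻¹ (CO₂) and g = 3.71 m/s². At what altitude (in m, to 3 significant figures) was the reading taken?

Scale height: H = RT/g = 192 × 239.5 / 3.71 = 12395 m.
Invert the barometric formula: z = H ln(P₀/P).
P₀/P = 6.71/1.15 = 5.8348; ln(5.8348) = 1.7638.
z = 12395 × 1.7638 = 21862 m.

z ≈ 21900 m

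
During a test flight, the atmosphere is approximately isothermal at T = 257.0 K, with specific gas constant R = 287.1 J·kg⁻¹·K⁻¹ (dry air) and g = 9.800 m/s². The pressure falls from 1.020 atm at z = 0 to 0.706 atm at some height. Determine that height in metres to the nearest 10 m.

z ≈ 2770 m

Scale height: H = RT/g = 287.1 × 257.0 / 9.800 = 7529.1 m.
Invert the barometric formula: z = H ln(P₀/P).
P₀/P = 1.020/0.706 = 1.4448; ln(1.4448) = 0.36797.
z = 7529.1 × 0.36797 = 2770.5 m.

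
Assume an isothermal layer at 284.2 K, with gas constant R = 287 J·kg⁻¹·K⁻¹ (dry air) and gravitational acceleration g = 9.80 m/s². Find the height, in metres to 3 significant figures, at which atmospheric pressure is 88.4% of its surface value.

z ≈ 1030 m

Scale height: H = RT/g = 287 × 284.2 / 9.80 = 8323.0 m.
Set P/P₀ = exp(−z/H) = 0.884, so z = −H ln(0.884).
−ln(0.884) = 0.12330; z = 8323.0 × 0.12330 = 1026.2 m.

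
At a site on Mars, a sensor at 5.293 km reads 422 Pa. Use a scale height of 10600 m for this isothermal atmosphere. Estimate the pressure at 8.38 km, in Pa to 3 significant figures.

Between two levels, P₂ = P₁ exp(−Δz/H) with Δz = z₂ − z₁.
Δz = 8380.0 − 5293.0 = 3087.0 m; Δz/H = 3087.0/10600 = 0.29123.
P₂ = 422 × exp(−0.29123) = 422 × 0.74734 = 315.38 Pa.

P ≈ 315 Pa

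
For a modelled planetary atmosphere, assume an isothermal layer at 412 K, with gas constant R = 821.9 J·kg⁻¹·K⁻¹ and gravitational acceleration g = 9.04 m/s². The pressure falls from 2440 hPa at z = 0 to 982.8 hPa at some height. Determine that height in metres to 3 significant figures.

Scale height: H = RT/g = 821.9 × 412 / 9.04 = 37458 m.
Invert the barometric formula: z = H ln(P₀/P).
P₀/P = 2440/982.8 = 2.4827; ln(2.4827) = 0.90935.
z = 37458 × 0.90935 = 34062 m.

z ≈ 34100 m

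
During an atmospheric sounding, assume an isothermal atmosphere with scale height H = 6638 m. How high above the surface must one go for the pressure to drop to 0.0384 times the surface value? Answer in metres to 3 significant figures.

Set P/P₀ = exp(−z/H) = 0.0384, so z = −H ln(0.0384).
−ln(0.0384) = 3.2597; z = 6638.0 × 3.2597 = 21638 m.

z ≈ 21600 m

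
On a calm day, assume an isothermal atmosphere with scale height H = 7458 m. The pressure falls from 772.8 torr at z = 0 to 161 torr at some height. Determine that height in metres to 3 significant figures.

z ≈ 11700 m

Invert the barometric formula: z = H ln(P₀/P).
P₀/P = 772.8/161 = 4.8000; ln(4.8000) = 1.5686.
z = 7458.0 × 1.5686 = 11699 m.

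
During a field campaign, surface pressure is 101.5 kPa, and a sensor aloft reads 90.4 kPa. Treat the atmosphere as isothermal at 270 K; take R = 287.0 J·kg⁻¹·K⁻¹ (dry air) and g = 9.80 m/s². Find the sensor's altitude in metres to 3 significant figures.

Scale height: H = RT/g = 287.0 × 270 / 9.80 = 7907.1 m.
Invert the barometric formula: z = H ln(P₀/P).
P₀/P = 101.5/90.4 = 1.1228; ln(1.1228) = 0.11583.
z = 7907.1 × 0.11583 = 915.88 m.

z ≈ 916 m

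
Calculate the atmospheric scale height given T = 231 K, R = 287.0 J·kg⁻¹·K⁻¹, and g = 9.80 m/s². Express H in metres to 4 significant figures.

The scale height of an isothermal atmosphere is H = RT/g.
H = 287.0 × 231 / 9.80 = 66297/9.80 = 6765.0 m.

H ≈ 6765 m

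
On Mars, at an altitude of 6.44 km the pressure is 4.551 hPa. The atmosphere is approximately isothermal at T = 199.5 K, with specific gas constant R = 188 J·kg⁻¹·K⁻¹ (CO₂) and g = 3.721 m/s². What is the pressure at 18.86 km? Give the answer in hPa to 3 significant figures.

P ≈ 1.33 hPa

Scale height: H = RT/g = 188 × 199.5 / 3.721 = 10080 m.
Between two levels, P₂ = P₁ exp(−Δz/H) with Δz = z₂ − z₁.
Δz = 18860 − 6440.0 = 12420 m; Δz/H = 12420/10080 = 1.2321.
P₂ = 4.551 × exp(−1.2321) = 4.551 × 0.29168 = 1.3274 hPa.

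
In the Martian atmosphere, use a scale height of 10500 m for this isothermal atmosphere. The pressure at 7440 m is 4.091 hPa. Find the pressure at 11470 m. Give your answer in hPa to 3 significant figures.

P ≈ 2.79 hPa

Between two levels, P₂ = P₁ exp(−Δz/H) with Δz = z₂ − z₁.
Δz = 11470 − 7440.0 = 4030.0 m; Δz/H = 4030.0/10500 = 0.38381.
P₂ = 4.091 × exp(−0.38381) = 4.091 × 0.68126 = 2.7870 hPa.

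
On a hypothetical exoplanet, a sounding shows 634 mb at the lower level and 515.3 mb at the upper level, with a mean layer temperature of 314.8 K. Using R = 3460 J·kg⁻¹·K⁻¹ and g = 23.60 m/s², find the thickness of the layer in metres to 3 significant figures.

Hypsometric equation: Δz = (R T̄/g) ln(P₁/P₂).
R T̄/g = 3460 × 314.8 / 23.60 = 46153 m.
ln(634/515.3) = ln(1.2304) = 0.20734.
Δz = 46153 × 0.20734 = 9569.4 m.

Δz ≈ 9570 m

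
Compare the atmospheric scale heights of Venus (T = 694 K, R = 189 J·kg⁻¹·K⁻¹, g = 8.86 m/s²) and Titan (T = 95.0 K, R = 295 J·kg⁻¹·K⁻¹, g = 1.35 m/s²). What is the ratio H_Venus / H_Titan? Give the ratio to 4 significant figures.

H_Venus/H_Titan ≈ 0.7131

H = RT/g for each body.
H_Venus = 189 × 694 / 8.86 = 14804 m.
H_Titan = 295 × 95.0 / 1.35 = 20759 m.
H_Venus/H_Titan = 14804/20759 = 0.71314.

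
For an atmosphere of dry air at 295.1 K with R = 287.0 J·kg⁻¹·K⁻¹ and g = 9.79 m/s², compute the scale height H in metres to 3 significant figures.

H ≈ 8650 m

The scale height of an isothermal atmosphere is H = RT/g.
H = 287.0 × 295.1 / 9.79 = 84694/9.79 = 8651.1 m.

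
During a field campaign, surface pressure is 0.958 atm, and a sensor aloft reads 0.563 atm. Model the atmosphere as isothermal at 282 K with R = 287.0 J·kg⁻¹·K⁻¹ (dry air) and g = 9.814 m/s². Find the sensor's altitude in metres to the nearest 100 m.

z ≈ 4400 m

Scale height: H = RT/g = 287.0 × 282 / 9.814 = 8246.8 m.
Invert the barometric formula: z = H ln(P₀/P).
P₀/P = 0.958/0.563 = 1.7016; ln(1.7016) = 0.53157.
z = 8246.8 × 0.53157 = 4383.8 m.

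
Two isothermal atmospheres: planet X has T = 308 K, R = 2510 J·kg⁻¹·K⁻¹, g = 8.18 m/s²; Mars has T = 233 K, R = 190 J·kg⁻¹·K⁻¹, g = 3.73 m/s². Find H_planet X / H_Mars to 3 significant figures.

H_planet X/H_Mars ≈ 7.96

H = RT/g for each body.
H_planet X = 2510 × 308 / 8.18 = 94509 m.
H_Mars = 190 × 233 / 3.73 = 11869 m.
H_planet X/H_Mars = 94509/11869 = 7.9627.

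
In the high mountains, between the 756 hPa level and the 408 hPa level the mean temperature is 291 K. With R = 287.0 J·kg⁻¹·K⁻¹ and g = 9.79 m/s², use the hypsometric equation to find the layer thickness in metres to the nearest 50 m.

Δz ≈ 5250 m

Hypsometric equation: Δz = (R T̄/g) ln(P₁/P₂).
R T̄/g = 287.0 × 291 / 9.79 = 8530.8 m.
ln(756/408) = ln(1.8529) = 0.61675.
Δz = 8530.8 × 0.61675 = 5261.4 m.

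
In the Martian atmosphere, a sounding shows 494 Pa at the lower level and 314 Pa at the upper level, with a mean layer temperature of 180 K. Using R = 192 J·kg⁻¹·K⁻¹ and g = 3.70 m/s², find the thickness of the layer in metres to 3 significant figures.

Hypsometric equation: Δz = (R T̄/g) ln(P₁/P₂).
R T̄/g = 192 × 180 / 3.70 = 9340.5 m.
ln(494/314) = ln(1.5732) = 0.45311.
Δz = 9340.5 × 0.45311 = 4232.3 m.

Δz ≈ 4230 m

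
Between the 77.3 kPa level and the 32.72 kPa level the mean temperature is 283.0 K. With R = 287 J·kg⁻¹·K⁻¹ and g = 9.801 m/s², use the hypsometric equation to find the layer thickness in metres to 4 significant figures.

Hypsometric equation: Δz = (R T̄/g) ln(P₁/P₂).
R T̄/g = 287 × 283.0 / 9.801 = 8287.0 m.
ln(77.3/32.72) = ln(2.3625) = 0.85972.
Δz = 8287.0 × 0.85972 = 7124.5 m.

Δz ≈ 7124 m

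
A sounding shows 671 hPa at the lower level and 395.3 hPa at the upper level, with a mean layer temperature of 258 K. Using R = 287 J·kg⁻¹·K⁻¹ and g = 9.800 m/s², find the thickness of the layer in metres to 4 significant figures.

Hypsometric equation: Δz = (R T̄/g) ln(P₁/P₂).
R T̄/g = 287 × 258 / 9.800 = 7555.7 m.
ln(671/395.3) = ln(1.6974) = 0.52910.
Δz = 7555.7 × 0.52910 = 3997.7 m.

Δz ≈ 3998 m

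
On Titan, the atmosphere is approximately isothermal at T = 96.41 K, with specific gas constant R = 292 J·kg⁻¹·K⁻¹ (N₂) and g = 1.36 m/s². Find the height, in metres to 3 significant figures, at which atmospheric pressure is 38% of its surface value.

Scale height: H = RT/g = 292 × 96.41 / 1.36 = 20700 m.
Set P/P₀ = exp(−z/H) = 0.38, so z = −H ln(0.38).
−ln(0.38) = 0.96758; z = 20700 × 0.96758 = 20029 m.

z ≈ 20000 m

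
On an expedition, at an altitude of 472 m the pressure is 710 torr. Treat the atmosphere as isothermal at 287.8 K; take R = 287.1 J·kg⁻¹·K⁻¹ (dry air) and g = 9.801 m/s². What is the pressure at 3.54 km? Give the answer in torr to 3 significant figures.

P ≈ 493 torr

Scale height: H = RT/g = 287.1 × 287.8 / 9.801 = 8430.5 m.
Between two levels, P₂ = P₁ exp(−Δz/H) with Δz = z₂ − z₁.
Δz = 3540.0 − 472.00 = 3068.0 m; Δz/H = 3068.0/8430.5 = 0.36392.
P₂ = 710 × exp(−0.36392) = 710 × 0.69495 = 493.41 torr.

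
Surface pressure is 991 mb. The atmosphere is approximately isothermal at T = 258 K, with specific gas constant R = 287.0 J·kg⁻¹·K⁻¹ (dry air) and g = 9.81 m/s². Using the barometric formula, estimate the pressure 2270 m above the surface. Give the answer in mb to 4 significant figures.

P ≈ 733.6 mb

Scale height: H = RT/g = 287.0 × 258 / 9.81 = 7548.0 m.
Barometric formula: P = P₀ exp(−z/H).
z/H = 2270.0/7548.0 = 0.30074; exp(−0.30074) = 0.74027.
P = 991 × 0.74027 = 733.61 mb.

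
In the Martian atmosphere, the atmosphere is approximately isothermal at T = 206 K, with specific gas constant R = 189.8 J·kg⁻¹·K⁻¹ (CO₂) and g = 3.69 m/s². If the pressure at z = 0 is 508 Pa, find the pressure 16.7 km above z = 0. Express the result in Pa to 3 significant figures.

Scale height: H = RT/g = 189.8 × 206 / 3.69 = 10596 m.
Barometric formula: P = P₀ exp(−z/H).
z/H = 16700/10596 = 1.5761; exp(−1.5761) = 0.20678.
P = 508 × 0.20678 = 105.04 Pa.

P ≈ 105 Pa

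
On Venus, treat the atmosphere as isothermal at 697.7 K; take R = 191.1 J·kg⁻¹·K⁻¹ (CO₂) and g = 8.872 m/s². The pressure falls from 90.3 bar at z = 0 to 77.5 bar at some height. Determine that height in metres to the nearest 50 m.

Scale height: H = RT/g = 191.1 × 697.7 / 8.872 = 15028 m.
Invert the barometric formula: z = H ln(P₀/P).
P₀/P = 90.3/77.5 = 1.1652; ln(1.1652) = 0.15289.
z = 15028 × 0.15289 = 2297.6 m.

z ≈ 2300 m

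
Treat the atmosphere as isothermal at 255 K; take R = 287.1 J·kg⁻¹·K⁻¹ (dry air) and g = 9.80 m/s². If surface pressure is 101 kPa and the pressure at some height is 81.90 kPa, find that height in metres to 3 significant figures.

z ≈ 1570 m

Scale height: H = RT/g = 287.1 × 255 / 9.80 = 7470.5 m.
Invert the barometric formula: z = H ln(P₀/P).
P₀/P = 101/81.90 = 1.2332; ln(1.2332) = 0.20961.
z = 7470.5 × 0.20961 = 1565.9 m.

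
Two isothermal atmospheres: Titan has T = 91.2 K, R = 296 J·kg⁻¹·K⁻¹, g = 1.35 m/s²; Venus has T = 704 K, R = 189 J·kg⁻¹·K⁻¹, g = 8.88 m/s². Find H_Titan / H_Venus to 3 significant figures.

H_Titan/H_Venus ≈ 1.33

H = RT/g for each body.
H_Titan = 296 × 91.2 / 1.35 = 19996 m.
H_Venus = 189 × 704 / 8.88 = 14984 m.
H_Titan/H_Venus = 19996/14984 = 1.3345.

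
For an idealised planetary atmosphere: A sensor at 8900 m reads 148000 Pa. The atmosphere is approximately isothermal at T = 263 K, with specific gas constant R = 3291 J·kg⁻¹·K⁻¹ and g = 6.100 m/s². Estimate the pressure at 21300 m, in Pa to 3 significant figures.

P ≈ 136000 Pa

Scale height: H = RT/g = 3291 × 263 / 6.100 = 141890 m.
Between two levels, P₂ = P₁ exp(−Δz/H) with Δz = z₂ − z₁.
Δz = 21300 − 8900.0 = 12400 m; Δz/H = 12400/141890 = 0.087392.
P₂ = 148000 × exp(−0.087392) = 148000 × 0.91632 = 135620 Pa.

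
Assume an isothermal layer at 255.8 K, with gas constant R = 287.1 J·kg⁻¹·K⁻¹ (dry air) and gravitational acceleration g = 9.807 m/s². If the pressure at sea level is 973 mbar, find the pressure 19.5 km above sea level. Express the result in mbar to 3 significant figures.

P ≈ 72.0 mbar

Scale height: H = RT/g = 287.1 × 255.8 / 9.807 = 7488.5 m.
Barometric formula: P = P₀ exp(−z/H).
z/H = 19500/7488.5 = 2.6040; exp(−2.6040) = 0.073977.
P = 973 × 0.073977 = 71.980 mbar.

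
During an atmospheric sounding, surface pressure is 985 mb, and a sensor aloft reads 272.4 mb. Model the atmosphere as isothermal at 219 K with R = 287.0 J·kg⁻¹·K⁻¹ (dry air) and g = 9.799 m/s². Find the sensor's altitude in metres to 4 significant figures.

z ≈ 8245 m

Scale height: H = RT/g = 287.0 × 219 / 9.799 = 6414.2 m.
Invert the barometric formula: z = H ln(P₀/P).
P₀/P = 985/272.4 = 3.6160; ln(3.6160) = 1.2854.
z = 6414.2 × 1.2854 = 8244.8 m.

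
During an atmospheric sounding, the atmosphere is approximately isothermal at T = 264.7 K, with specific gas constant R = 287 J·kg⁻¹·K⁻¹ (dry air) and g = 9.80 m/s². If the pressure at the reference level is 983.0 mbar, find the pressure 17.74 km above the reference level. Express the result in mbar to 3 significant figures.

Scale height: H = RT/g = 287 × 264.7 / 9.80 = 7751.9 m.
Barometric formula: P = P₀ exp(−z/H).
z/H = 17740/7751.9 = 2.2885; exp(−2.2885) = 0.10142.
P = 983.0 × 0.10142 = 99.696 mbar.

P ≈ 99.7 mbar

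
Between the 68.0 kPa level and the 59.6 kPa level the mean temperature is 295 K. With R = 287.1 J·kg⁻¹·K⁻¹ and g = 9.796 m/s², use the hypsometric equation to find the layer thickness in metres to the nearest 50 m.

Δz ≈ 1150 m

Hypsometric equation: Δz = (R T̄/g) ln(P₁/P₂).
R T̄/g = 287.1 × 295 / 9.796 = 8645.8 m.
ln(68.0/59.6) = ln(1.1409) = 0.13182.
Δz = 8645.8 × 0.13182 = 1139.7 m.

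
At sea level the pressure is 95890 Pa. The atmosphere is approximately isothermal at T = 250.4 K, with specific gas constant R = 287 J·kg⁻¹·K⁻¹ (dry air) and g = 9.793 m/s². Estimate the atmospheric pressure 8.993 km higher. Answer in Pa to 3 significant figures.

Scale height: H = RT/g = 287 × 250.4 / 9.793 = 7338.4 m.
Barometric formula: P = P₀ exp(−z/H).
z/H = 8993.0/7338.4 = 1.2255; exp(−1.2255) = 0.29361.
P = 95890 × 0.29361 = 28154 Pa.

P ≈ 28200 Pa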